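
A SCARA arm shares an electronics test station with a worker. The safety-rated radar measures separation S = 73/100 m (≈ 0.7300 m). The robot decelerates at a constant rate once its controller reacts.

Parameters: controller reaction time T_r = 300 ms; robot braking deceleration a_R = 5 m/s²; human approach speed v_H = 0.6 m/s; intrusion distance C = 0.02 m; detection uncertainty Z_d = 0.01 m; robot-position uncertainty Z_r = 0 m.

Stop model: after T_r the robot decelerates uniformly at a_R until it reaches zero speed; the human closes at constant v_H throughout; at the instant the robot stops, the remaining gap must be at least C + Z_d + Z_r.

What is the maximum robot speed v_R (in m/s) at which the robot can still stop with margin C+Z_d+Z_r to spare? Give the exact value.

v_R_max = 1 m/s = 1.0000 m/s

quadratic (1/10)·v² + (21/50)·v + (-13/25) = 0
  disc = (21/50)² − 4·(1/10)·(-13/25) = 961/2500 ; √disc = 31/50
  v_R = (−(21/50) + 31/50) / (2·(1/10)) = 1 m/s
check:
stop time T_s = 1/5 = 0.2000 s
robot covers v_R·T_r = 1.0000·0.3000 = 0.3000 m before braking
robot covers 1.0000·0.2000 − ½·5.0000·0.2000² = 0.1000 m while stopping
human over T_r+T_s: 0.6000·(0.3000+0.2000) = 0.3000 m
C+Z_d+Z_r = 0.0200+0.0100+0.0000 = 0.0300 m
sum ≈ 0.3000+0.1000+0.3000+0.0300 ≈ 0.7300 m = S ✓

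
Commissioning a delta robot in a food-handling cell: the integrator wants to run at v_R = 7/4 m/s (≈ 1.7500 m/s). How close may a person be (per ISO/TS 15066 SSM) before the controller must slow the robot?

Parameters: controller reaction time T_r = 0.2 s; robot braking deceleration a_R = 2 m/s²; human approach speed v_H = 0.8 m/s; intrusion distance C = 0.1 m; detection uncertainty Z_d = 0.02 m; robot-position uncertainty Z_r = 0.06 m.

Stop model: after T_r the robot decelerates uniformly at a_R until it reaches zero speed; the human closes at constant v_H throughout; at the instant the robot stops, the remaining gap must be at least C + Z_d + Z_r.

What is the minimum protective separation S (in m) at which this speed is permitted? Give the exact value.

stop time T_s = (7/4)/2 = 0.8750 s
robot covers v_R·T_r = 1.7500·0.2000 = 0.3500 m before braking
robot covers 1.7500·0.8750 − ½·2.0000·0.8750² = 0.7656 m while stopping
human over T_r+T_s: 0.8000·(0.2000+0.8750) = 0.8600 m
margins: 0.1000+0.0200+0.0600 = 0.1800 m
S_min ≈ 0.3500+0.7656+0.8600+0.1800  ⇒  S_min = 3449/1600 m

S_min = 3449/1600 m = 2.1556 m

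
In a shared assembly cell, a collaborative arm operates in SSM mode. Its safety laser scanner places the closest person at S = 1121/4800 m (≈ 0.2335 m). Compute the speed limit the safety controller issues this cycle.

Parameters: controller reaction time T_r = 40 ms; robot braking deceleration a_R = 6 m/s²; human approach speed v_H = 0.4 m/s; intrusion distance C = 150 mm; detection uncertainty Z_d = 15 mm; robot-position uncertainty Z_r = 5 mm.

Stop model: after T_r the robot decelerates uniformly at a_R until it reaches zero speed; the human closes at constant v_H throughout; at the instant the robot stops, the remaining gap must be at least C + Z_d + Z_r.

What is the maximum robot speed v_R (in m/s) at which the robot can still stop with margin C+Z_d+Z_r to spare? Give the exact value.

at the boundary: (1/12)·v² + (8/75)·v + (-1141/24000) = 0
  disc = (8/75)² − 4·(1/12)·(-1141/24000) = 1089/40000 ; √disc = 33/200
  v_R = (−(8/75) + 33/200) / (2·(1/12)) = 7/20 m/s
check:
T_s = v_R/a_R = (7/20)/6 = 0.0583 s
reaction-phase robot travel = 0.3500·0.0400 = 0.0140 m
robot covers 0.3500·0.0583 − ½·6.0000·0.0583² = 0.0102 m while stopping
human over T_r+T_s: 0.4000·(0.0400+0.0583) = 0.0393 m
residual clearance needed = 0.1500+0.0150+0.0050 = 0.1700 m
sum ≈ 0.0140+0.0102+0.0393+0.1700 ≈ 0.2335 m = S ✓

v_R_max = 7/20 m/s = 0.3500 m/s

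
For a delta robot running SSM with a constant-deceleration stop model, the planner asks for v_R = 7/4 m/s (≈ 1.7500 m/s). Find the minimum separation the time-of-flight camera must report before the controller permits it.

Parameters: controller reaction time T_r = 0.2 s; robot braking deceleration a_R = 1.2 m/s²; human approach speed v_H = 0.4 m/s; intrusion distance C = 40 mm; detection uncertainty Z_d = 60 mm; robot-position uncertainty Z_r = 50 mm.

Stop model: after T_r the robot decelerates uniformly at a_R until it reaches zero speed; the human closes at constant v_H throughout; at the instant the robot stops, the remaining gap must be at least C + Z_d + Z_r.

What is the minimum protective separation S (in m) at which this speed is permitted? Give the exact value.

S_min = 3903/1600 m = 2.4394 m

braking lasts T_s = (7/4)/(6/5) = 1.4583 s
robot in T_r: 1.7500·0.2000 = 0.3500 m
robot covers 1.7500·1.4583 − ½·1.2000·1.4583² = 1.2760 m while stopping
human over T_r+T_s: 0.4000·(0.2000+1.4583) = 0.6633 m
residual clearance needed = 0.0400+0.0600+0.0500 = 0.1500 m
S_min ≈ 0.3500+1.2760+0.6633+0.1500  ⇒  S_min = 3903/1600 m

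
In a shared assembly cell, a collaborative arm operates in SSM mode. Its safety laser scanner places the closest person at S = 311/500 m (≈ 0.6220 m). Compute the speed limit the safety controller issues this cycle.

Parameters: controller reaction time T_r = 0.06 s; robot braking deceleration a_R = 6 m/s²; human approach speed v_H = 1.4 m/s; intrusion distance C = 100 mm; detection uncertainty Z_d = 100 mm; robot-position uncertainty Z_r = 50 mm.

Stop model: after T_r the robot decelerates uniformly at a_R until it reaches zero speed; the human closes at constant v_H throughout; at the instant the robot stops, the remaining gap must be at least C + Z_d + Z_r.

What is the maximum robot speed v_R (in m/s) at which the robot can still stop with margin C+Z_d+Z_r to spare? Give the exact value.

v_R_max = 4/5 m/s = 0.8000 m/s

collect terms ⇒ (1/12)·v_R² + (22/75)·v_R + (-36/125) = 0
  disc = (22/75)² − 4·(1/12)·(-36/125) = 1024/5625 ; √disc = 32/75
  v_R = (−(22/75) + 32/75) / (2·(1/12)) = 4/5 m/s
check:
T_s = v_R/a_R = (4/5)/6 = 0.1333 s
robot in T_r: 0.8000·0.0600 = 0.0480 m
robot covers 0.8000·0.1333 − ½·6.0000·0.1333² = 0.0533 m while stopping
human over T_r+T_s: 1.4000·(0.0600+0.1333) = 0.2707 m
margins: 0.1000+0.1000+0.0500 = 0.2500 m
sum ≈ 0.0480+0.0533+0.2707+0.2500 ≈ 0.6220 m = S ✓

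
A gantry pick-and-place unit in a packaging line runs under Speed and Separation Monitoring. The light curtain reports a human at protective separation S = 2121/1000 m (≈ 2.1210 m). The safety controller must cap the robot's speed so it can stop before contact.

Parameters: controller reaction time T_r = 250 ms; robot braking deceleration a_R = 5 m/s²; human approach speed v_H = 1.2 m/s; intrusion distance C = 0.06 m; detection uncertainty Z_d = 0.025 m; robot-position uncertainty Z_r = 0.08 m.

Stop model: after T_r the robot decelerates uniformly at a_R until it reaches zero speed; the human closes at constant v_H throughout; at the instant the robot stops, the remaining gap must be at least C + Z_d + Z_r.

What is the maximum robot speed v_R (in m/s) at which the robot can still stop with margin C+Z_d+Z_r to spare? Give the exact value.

quadratic (1/10)·v² + (49/100)·v + (-207/125) = 0
  disc = (49/100)² − 4·(1/10)·(-207/125) = 361/400 ; √disc = 19/20
  v_R = (−(49/100) + 19/20) / (2·(1/10)) = 23/10 m/s
check:
T_s = v_R/a_R = (23/10)/5 = 0.4600 s
robot covers v_R·T_r = 2.3000·0.2500 = 0.5750 m before braking
braking distance = 2.3000²/(2·5.0000) = 0.5290 m
human closes 1.2000·0.7100 = 0.8520 m
residual clearance needed = 0.0600+0.0250+0.0800 = 0.1650 m
sum ≈ 0.5750+0.5290+0.8520+0.1650 ≈ 2.1210 m = S ✓

v_R_max = 23/10 m/s = 2.3000 m/s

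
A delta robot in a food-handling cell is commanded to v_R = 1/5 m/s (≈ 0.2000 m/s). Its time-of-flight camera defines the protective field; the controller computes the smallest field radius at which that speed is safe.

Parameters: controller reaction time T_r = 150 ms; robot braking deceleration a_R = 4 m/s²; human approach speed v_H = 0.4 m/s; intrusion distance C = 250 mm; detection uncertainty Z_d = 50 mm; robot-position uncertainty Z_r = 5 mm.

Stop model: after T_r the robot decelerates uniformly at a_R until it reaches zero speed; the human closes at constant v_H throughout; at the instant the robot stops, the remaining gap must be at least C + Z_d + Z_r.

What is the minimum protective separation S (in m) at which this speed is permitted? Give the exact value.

braking lasts T_s = (1/5)/4 = 0.0500 s
robot covers v_R·T_r = 0.2000·0.1500 = 0.0300 m before braking
robot under decel: 0.2000²/(2·4.0000) = 0.0050 m
human over T_r+T_s: 0.4000·(0.1500+0.0500) = 0.0800 m
C+Z_d+Z_r = 0.2500+0.0500+0.0050 = 0.3050 m
S_min ≈ 0.0300+0.0050+0.0800+0.3050  ⇒  S_min = 21/50 m

S_min = 21/50 m = 0.4200 m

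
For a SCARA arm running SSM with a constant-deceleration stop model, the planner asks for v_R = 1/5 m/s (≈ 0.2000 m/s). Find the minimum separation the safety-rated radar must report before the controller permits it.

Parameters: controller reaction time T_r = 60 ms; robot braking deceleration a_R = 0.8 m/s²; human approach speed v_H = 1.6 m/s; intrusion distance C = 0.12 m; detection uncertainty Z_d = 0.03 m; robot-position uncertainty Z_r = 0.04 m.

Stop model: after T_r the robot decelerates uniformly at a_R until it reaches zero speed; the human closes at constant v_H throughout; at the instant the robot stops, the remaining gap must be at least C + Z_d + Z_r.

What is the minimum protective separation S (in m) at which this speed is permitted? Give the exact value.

braking lasts T_s = (1/5)/(4/5) = 0.2500 s
reaction-phase robot travel = 0.2000·0.0600 = 0.0120 m
braking distance = 0.2000²/(2·0.8000) = 0.0250 m
human over T_r+T_s: 1.6000·(0.0600+0.2500) = 0.4960 m
margins: 0.1200+0.0300+0.0400 = 0.1900 m
S_min ≈ 0.0120+0.0250+0.4960+0.1900  ⇒  S_min = 723/1000 m

S_min = 723/1000 m = 0.7230 m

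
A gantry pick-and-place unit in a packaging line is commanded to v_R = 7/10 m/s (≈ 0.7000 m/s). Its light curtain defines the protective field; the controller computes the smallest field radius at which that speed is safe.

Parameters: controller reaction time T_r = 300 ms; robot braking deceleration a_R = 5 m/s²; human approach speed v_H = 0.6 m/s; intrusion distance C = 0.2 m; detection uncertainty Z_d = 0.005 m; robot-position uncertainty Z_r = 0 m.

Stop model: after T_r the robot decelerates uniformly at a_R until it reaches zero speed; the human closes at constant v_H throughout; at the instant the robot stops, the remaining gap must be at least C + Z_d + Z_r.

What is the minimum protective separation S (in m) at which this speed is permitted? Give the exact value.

S_min = 91/125 m = 0.7280 m

braking lasts T_s = (7/10)/5 = 0.1400 s
reaction-phase robot travel = 0.7000·0.3000 = 0.2100 m
braking distance = 0.7000²/(2·5.0000) = 0.0490 m
human closes 0.6000·0.4400 = 0.2640 m
margins: 0.2000+0.0050+0.0000 = 0.2050 m
S_min ≈ 0.2100+0.0490+0.2640+0.2050  ⇒  S_min = 91/125 m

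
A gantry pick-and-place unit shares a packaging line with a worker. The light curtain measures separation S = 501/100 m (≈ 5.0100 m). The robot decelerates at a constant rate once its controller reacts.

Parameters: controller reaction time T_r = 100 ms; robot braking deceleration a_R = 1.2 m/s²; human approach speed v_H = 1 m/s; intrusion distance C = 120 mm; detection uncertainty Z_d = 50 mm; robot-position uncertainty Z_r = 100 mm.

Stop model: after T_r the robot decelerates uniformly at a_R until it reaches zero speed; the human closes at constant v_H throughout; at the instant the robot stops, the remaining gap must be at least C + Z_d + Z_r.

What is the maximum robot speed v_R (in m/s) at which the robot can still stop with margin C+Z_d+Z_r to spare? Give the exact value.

v_R_max = 12/5 m/s = 2.4000 m/s

quadratic (5/12)·v² + (14/15)·v + (-116/25) = 0
  disc = (14/15)² − 4·(5/12)·(-116/25) = 1936/225 ; √disc = 44/15
  v_R = (−(14/15) + 44/15) / (2·(5/12)) = 12/5 m/s
check:
braking lasts T_s = (12/5)/(6/5) = 2.0000 s
reaction-phase robot travel = 2.4000·0.1000 = 0.2400 m
robot covers 2.4000·2.0000 − ½·1.2000·2.0000² = 2.4000 m while stopping
human closes 1.0000·2.1000 = 2.1000 m
margins: 0.1200+0.0500+0.1000 = 0.2700 m
sum ≈ 0.2400+2.4000+2.1000+0.2700 ≈ 5.0100 m = S ✓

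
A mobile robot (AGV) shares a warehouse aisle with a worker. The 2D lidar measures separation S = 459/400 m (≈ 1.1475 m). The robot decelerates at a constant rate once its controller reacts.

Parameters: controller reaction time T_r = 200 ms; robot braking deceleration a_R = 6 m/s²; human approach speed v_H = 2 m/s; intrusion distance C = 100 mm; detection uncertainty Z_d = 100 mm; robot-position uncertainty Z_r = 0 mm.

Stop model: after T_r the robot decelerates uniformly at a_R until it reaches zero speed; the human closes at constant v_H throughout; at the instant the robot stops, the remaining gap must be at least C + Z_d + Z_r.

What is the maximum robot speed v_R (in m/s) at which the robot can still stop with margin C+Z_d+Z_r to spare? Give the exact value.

collect terms ⇒ (1/12)·v_R² + (8/15)·v_R + (-219/400) = 0
  disc = (8/15)² − 4·(1/12)·(-219/400) = 1681/3600 ; √disc = 41/60
  v_R = (−(8/15) + 41/60) / (2·(1/12)) = 9/10 m/s
check:
braking lasts T_s = (9/10)/6 = 0.1500 s
reaction-phase robot travel = 0.9000·0.2000 = 0.1800 m
robot under decel: 0.9000²/(2·6.0000) = 0.0675 m
human closes 2.0000·0.3500 = 0.7000 m
margins: 0.1000+0.1000+0.0000 = 0.2000 m
sum ≈ 0.1800+0.0675+0.7000+0.2000 ≈ 1.1475 m = S ✓

v_R_max = 9/10 m/s = 0.9000 m/s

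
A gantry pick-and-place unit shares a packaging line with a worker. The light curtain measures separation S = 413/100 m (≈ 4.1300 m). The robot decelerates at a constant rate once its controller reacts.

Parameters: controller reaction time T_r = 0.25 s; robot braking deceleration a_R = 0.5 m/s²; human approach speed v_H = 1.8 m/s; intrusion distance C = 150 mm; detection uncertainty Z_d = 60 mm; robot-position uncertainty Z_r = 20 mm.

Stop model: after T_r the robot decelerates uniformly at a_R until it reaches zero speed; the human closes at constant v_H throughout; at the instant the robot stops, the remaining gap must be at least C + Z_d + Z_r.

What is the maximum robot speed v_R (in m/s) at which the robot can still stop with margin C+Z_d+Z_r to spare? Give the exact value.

collect terms ⇒ (1)·v_R² + (77/20)·v_R + (-69/20) = 0
  disc = (77/20)² − 4·(1)·(-69/20) = 11449/400 ; √disc = 107/20
  v_R = (−(77/20) + 107/20) / (2·(1)) = 3/4 m/s
check:
stop time T_s = (3/4)/(1/2) = 1.5000 s
reaction-phase robot travel = 0.7500·0.2500 = 0.1875 m
braking distance = 0.7500²/(2·0.5000) = 0.5625 m
person approaches 1.8000·(0.2500+1.5000) = 3.1500 m
C+Z_d+Z_r = 0.1500+0.0600+0.0200 = 0.2300 m
sum ≈ 0.1875+0.5625+3.1500+0.2300 ≈ 4.1300 m = S ✓

v_R_max = 3/4 m/s = 0.7500 m/s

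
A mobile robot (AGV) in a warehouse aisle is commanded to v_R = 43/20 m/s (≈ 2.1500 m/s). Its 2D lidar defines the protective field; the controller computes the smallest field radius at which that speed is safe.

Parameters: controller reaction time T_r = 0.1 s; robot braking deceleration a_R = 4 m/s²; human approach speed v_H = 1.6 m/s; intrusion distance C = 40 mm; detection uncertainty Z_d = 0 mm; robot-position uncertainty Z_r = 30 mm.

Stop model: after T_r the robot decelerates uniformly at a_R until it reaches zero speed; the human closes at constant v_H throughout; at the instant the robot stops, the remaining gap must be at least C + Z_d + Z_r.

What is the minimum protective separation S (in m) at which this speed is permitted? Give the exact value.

stop time T_s = (43/20)/4 = 0.5375 s
robot in T_r: 2.1500·0.1000 = 0.2150 m
braking distance = 2.1500²/(2·4.0000) = 0.5778 m
person approaches 1.6000·(0.1000+0.5375) = 1.0200 m
margins: 0.0400+0.0000+0.0300 = 0.0700 m
S_min ≈ 0.2150+0.5778+1.0200+0.0700  ⇒  S_min = 241/128 m

S_min = 241/128 m = 1.8828 m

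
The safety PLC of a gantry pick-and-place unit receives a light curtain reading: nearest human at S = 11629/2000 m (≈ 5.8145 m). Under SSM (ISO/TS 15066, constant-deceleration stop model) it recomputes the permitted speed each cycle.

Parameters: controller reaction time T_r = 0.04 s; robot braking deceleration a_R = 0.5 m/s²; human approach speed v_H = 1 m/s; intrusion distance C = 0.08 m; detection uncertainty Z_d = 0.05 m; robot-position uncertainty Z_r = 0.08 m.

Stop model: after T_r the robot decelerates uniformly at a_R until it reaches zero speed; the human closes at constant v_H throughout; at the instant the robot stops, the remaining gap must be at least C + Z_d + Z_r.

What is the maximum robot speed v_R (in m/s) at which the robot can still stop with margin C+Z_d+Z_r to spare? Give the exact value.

collect terms ⇒ (1)·v_R² + (51/25)·v_R + (-11129/2000) = 0
  disc = (51/25)² − 4·(1)·(-11129/2000) = 66049/2500 ; √disc = 257/50
  v_R = (−(51/25) + 257/50) / (2·(1)) = 31/20 m/s
check:
T_s = v_R/a_R = (31/20)/(1/2) = 3.1000 s
reaction-phase robot travel = 1.5500·0.0400 = 0.0620 m
robot covers 1.5500·3.1000 − ½·0.5000·3.1000² = 2.4025 m while stopping
human closes 1.0000·3.1400 = 3.1400 m
residual clearance needed = 0.0800+0.0500+0.0800 = 0.2100 m
sum ≈ 0.0620+2.4025+3.1400+0.2100 ≈ 5.8145 m = S ✓

v_R_max = 31/20 m/s = 1.5500 m/s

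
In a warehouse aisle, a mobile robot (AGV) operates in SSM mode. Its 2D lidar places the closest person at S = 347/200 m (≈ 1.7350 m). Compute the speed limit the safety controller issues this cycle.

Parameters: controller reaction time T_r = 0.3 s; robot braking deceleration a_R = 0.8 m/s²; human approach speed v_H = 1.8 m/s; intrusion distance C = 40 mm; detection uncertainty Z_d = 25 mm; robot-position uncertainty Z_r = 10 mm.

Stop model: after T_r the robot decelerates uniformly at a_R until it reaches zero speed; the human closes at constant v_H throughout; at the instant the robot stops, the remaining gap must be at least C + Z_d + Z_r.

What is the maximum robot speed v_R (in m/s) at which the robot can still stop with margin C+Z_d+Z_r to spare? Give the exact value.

v_R_max = 2/5 m/s = 0.4000 m/s

quadratic (5/8)·v² + (51/20)·v + (-28/25) = 0
  disc = (51/20)² − 4·(5/8)·(-28/25) = 3721/400 ; √disc = 61/20
  v_R = (−(51/20) + 61/20) / (2·(5/8)) = 2/5 m/s
check:
stop time T_s = (2/5)/(4/5) = 0.5000 s
reaction-phase robot travel = 0.4000·0.3000 = 0.1200 m
robot covers 0.4000·0.5000 − ½·0.8000·0.5000² = 0.1000 m while stopping
person approaches 1.8000·(0.3000+0.5000) = 1.4400 m
residual clearance needed = 0.0400+0.0250+0.0100 = 0.0750 m
sum ≈ 0.1200+0.1000+1.4400+0.0750 ≈ 1.7350 m = S ✓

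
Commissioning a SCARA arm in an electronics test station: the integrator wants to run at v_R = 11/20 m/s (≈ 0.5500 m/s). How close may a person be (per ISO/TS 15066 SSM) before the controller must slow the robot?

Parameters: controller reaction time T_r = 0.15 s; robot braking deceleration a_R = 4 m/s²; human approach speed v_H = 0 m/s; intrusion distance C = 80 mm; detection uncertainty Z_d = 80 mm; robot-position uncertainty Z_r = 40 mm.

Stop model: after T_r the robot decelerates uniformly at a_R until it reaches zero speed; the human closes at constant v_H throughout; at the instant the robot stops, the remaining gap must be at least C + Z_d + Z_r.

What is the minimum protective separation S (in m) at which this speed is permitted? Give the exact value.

S_min = 41/128 m = 0.3203 m

stop time T_s = (11/20)/4 = 0.1375 s
robot in T_r: 0.5500·0.1500 = 0.0825 m
braking distance = 0.5500²/(2·4.0000) = 0.0378 m
person approaches 0.0000·(0.1500+0.1375) = 0.0000 m
residual clearance needed = 0.0800+0.0800+0.0400 = 0.2000 m
S_min ≈ 0.0825+0.0378+0.0000+0.2000  ⇒  S_min = 41/128 m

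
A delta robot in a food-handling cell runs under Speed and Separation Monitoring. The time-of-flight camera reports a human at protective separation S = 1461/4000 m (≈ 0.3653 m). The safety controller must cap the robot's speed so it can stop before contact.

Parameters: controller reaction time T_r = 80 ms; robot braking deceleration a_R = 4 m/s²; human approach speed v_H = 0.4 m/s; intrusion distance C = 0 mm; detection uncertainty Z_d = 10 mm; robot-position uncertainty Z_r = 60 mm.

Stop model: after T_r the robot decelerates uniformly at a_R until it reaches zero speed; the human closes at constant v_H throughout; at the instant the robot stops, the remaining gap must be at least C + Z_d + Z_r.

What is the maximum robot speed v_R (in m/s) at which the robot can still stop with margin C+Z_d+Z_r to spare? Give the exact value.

v_R_max = 9/10 m/s = 0.9000 m/s

quadratic (1/8)·v² + (9/50)·v + (-1053/4000) = 0
  disc = (9/50)² − 4·(1/8)·(-1053/4000) = 6561/40000 ; √disc = 81/200
  v_R = (−(9/50) + 81/200) / (2·(1/8)) = 9/10 m/s
check:
braking lasts T_s = (9/10)/4 = 0.2250 s
reaction-phase robot travel = 0.9000·0.0800 = 0.0720 m
robot covers 0.9000·0.2250 − ½·4.0000·0.2250² = 0.1013 m while stopping
person approaches 0.4000·(0.0800+0.2250) = 0.1220 m
C+Z_d+Z_r = 0.0000+0.0100+0.0600 = 0.0700 m
sum ≈ 0.0720+0.1013+0.1220+0.0700 ≈ 0.3653 m = S ✓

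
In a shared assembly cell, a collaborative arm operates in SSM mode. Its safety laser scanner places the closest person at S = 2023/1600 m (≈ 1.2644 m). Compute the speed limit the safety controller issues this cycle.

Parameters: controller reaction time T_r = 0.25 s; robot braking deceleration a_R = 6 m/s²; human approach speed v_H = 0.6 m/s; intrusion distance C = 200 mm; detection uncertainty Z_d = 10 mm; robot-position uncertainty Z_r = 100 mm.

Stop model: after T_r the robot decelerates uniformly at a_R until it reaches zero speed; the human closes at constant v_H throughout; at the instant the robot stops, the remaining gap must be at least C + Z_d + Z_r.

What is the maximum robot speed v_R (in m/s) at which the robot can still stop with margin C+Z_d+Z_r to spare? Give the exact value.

v_R_max = 33/20 m/s = 1.6500 m/s

collect terms ⇒ (1/12)·v_R² + (7/20)·v_R + (-1287/1600) = 0
  disc = (7/20)² − 4·(1/12)·(-1287/1600) = 25/64 ; √disc = 5/8
  v_R = (−(7/20) + 5/8) / (2·(1/12)) = 33/20 m/s
check:
braking lasts T_s = (33/20)/6 = 0.2750 s
robot covers v_R·T_r = 1.6500·0.2500 = 0.4125 m before braking
braking distance = 1.6500²/(2·6.0000) = 0.2269 m
person approaches 0.6000·(0.2500+0.2750) = 0.3150 m
residual clearance needed = 0.2000+0.0100+0.1000 = 0.3100 m
sum ≈ 0.4125+0.2269+0.3150+0.3100 ≈ 1.2644 m = S ✓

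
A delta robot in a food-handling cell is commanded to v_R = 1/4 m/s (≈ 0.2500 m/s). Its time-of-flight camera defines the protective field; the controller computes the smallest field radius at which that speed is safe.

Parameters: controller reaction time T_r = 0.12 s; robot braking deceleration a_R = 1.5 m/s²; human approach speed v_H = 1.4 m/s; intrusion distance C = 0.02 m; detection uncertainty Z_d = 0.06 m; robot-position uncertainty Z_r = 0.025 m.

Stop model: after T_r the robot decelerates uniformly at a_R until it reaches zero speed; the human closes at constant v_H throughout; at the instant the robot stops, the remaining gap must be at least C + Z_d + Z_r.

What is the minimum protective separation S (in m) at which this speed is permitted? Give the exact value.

T_s = v_R/a_R = (1/4)/(3/2) = 0.1667 s
robot in T_r: 0.2500·0.1200 = 0.0300 m
braking distance = 0.2500²/(2·1.5000) = 0.0208 m
human over T_r+T_s: 1.4000·(0.1200+0.1667) = 0.4013 m
C+Z_d+Z_r = 0.0200+0.0600+0.0250 = 0.1050 m
S_min ≈ 0.0300+0.0208+0.4013+0.1050  ⇒  S_min = 3343/6000 m

S_min = 3343/6000 m = 0.5572 m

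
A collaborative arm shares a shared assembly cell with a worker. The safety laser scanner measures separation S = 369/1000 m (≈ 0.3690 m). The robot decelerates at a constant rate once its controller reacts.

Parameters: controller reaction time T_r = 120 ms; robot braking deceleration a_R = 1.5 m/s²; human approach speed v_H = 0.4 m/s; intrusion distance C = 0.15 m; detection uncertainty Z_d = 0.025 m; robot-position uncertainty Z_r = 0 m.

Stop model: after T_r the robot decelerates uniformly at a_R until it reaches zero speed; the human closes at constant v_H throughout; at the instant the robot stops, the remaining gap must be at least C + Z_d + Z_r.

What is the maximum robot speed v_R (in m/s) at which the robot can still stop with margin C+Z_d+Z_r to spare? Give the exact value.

at the boundary: (1/3)·v² + (29/75)·v + (-73/500) = 0
  disc = (29/75)² − 4·(1/3)·(-73/500) = 1936/5625 ; √disc = 44/75
  v_R = (−(29/75) + 44/75) / (2·(1/3)) = 3/10 m/s
check:
braking lasts T_s = (3/10)/(3/2) = 0.2000 s
reaction-phase robot travel = 0.3000·0.1200 = 0.0360 m
robot under decel: 0.3000²/(2·1.5000) = 0.0300 m
person approaches 0.4000·(0.1200+0.2000) = 0.1280 m
C+Z_d+Z_r = 0.1500+0.0250+0.0000 = 0.1750 m
sum ≈ 0.0360+0.0300+0.1280+0.1750 ≈ 0.3690 m = S ✓

v_R_max = 3/10 m/s = 0.3000 m/s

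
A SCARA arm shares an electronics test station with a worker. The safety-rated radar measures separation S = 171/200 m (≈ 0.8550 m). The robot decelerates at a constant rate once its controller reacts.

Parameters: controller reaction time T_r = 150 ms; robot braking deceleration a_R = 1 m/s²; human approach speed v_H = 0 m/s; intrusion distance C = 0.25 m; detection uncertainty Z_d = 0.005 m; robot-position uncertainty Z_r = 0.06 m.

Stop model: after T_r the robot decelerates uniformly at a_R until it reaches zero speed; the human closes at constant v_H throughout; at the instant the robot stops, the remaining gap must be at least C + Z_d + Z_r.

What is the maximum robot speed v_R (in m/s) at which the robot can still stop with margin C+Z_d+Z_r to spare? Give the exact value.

v_R_max = 9/10 m/s = 0.9000 m/s

collect terms ⇒ (1/2)·v_R² + (3/20)·v_R + (-27/50) = 0
  disc = (3/20)² − 4·(1/2)·(-27/50) = 441/400 ; √disc = 21/20
  v_R = (−(3/20) + 21/20) / (2·(1/2)) = 9/10 m/s
check:
stop time T_s = (9/10)/1 = 0.9000 s
reaction-phase robot travel = 0.9000·0.1500 = 0.1350 m
braking distance = 0.9000²/(2·1.0000) = 0.4050 m
human closes 0.0000·1.0500 = 0.0000 m
residual clearance needed = 0.2500+0.0050+0.0600 = 0.3150 m
sum ≈ 0.1350+0.4050+0.0000+0.3150 ≈ 0.8550 m = S ✓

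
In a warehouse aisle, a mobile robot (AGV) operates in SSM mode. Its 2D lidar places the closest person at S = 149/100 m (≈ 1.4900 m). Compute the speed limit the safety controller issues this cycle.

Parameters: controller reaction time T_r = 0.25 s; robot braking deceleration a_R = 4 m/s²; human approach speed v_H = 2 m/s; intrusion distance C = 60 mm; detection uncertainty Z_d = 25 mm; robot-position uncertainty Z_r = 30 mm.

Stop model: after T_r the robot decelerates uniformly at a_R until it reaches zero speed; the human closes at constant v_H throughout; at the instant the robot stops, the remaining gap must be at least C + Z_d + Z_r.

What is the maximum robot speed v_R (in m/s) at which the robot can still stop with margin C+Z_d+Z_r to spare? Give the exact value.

v_R_max = 1 m/s = 1.0000 m/s

quadratic (1/8)·v² + (3/4)·v + (-7/8) = 0
  disc = (3/4)² − 4·(1/8)·(-7/8) = 1 ; √disc = 1
  v_R = (−(3/4) + 1) / (2·(1/8)) = 1 m/s
check:
stop time T_s = 1/4 = 0.2500 s
robot in T_r: 1.0000·0.2500 = 0.2500 m
robot covers 1.0000·0.2500 − ½·4.0000·0.2500² = 0.1250 m while stopping
human over T_r+T_s: 2.0000·(0.2500+0.2500) = 1.0000 m
margins: 0.0600+0.0250+0.0300 = 0.1150 m
sum ≈ 0.2500+0.1250+1.0000+0.1150 ≈ 1.4900 m = S ✓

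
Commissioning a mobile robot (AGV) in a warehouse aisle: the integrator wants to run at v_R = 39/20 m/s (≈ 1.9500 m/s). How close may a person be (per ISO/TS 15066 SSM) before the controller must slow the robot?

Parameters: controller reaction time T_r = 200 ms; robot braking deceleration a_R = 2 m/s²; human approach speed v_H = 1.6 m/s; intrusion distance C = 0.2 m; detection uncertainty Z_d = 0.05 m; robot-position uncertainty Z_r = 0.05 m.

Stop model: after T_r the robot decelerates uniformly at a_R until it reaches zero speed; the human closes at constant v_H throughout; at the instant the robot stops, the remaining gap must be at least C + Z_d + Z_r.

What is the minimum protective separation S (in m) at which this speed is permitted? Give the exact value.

S_min = 5633/1600 m = 3.5206 m

braking lasts T_s = (39/20)/2 = 0.9750 s
reaction-phase robot travel = 1.9500·0.2000 = 0.3900 m
robot under decel: 1.9500²/(2·2.0000) = 0.9506 m
human closes 1.6000·1.1750 = 1.8800 m
margins: 0.2000+0.0500+0.0500 = 0.3000 m
S_min ≈ 0.3900+0.9506+1.8800+0.3000  ⇒  S_min = 5633/1600 m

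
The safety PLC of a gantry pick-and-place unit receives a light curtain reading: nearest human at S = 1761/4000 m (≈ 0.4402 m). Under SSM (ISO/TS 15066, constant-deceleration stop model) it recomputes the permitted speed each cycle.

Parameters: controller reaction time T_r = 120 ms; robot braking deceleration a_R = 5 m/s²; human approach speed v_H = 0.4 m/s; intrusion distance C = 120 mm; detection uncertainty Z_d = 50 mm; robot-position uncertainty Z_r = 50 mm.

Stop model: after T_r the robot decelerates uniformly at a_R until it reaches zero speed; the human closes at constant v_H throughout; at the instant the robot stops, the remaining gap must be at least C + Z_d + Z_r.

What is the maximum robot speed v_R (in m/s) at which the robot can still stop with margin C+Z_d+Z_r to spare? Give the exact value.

v_R_max = 13/20 m/s = 0.6500 m/s

collect terms ⇒ (1/10)·v_R² + (1/5)·v_R + (-689/4000) = 0
  disc = (1/5)² − 4·(1/10)·(-689/4000) = 1089/10000 ; √disc = 33/100
  v_R = (−(1/5) + 33/100) / (2·(1/10)) = 13/20 m/s
check:
T_s = v_R/a_R = (13/20)/5 = 0.1300 s
robot in T_r: 0.6500·0.1200 = 0.0780 m
braking distance = 0.6500²/(2·5.0000) = 0.0423 m
person approaches 0.4000·(0.1200+0.1300) = 0.1000 m
C+Z_d+Z_r = 0.1200+0.0500+0.0500 = 0.2200 m
sum ≈ 0.0780+0.0423+0.1000+0.2200 ≈ 0.4402 m = S ✓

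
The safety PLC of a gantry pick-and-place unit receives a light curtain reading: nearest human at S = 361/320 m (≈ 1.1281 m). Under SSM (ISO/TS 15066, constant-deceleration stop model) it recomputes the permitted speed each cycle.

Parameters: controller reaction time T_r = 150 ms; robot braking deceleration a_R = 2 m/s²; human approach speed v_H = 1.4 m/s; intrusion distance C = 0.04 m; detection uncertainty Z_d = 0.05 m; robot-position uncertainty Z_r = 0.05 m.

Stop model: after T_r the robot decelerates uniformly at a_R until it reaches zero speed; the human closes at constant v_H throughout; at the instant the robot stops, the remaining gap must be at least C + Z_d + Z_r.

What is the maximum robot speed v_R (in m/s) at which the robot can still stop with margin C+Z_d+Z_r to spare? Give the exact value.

collect terms ⇒ (1/4)·v_R² + (17/20)·v_R + (-249/320) = 0
  disc = (17/20)² − 4·(1/4)·(-249/320) = 2401/1600 ; √disc = 49/40
  v_R = (−(17/20) + 49/40) / (2·(1/4)) = 3/4 m/s
check:
braking lasts T_s = (3/4)/2 = 0.3750 s
robot in T_r: 0.7500·0.1500 = 0.1125 m
braking distance = 0.7500²/(2·2.0000) = 0.1406 m
person approaches 1.4000·(0.1500+0.3750) = 0.7350 m
residual clearance needed = 0.0400+0.0500+0.0500 = 0.1400 m
sum ≈ 0.1125+0.1406+0.7350+0.1400 ≈ 1.1281 m = S ✓

v_R_max = 3/4 m/s = 0.7500 m/s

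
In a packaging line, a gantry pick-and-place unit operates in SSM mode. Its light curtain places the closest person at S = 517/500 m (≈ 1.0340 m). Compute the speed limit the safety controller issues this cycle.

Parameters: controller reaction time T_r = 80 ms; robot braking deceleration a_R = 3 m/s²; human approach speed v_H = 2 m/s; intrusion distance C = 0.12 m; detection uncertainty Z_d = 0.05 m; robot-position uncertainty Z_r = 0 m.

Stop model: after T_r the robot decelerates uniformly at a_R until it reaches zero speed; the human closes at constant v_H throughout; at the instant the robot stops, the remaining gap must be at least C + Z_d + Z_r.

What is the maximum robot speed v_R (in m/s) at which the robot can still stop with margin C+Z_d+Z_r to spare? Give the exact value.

v_R_max = 4/5 m/s = 0.8000 m/s

quadratic (1/6)·v² + (56/75)·v + (-88/125) = 0
  disc = (56/75)² − 4·(1/6)·(-88/125) = 5776/5625 ; √disc = 76/75
  v_R = (−(56/75) + 76/75) / (2·(1/6)) = 4/5 m/s
check:
T_s = v_R/a_R = (4/5)/3 = 0.2667 s
reaction-phase robot travel = 0.8000·0.0800 = 0.0640 m
braking distance = 0.8000²/(2·3.0000) = 0.1067 m
human closes 2.0000·0.3467 = 0.6933 m
C+Z_d+Z_r = 0.1200+0.0500+0.0000 = 0.1700 m
sum ≈ 0.0640+0.1067+0.6933+0.1700 ≈ 1.0340 m = S ✓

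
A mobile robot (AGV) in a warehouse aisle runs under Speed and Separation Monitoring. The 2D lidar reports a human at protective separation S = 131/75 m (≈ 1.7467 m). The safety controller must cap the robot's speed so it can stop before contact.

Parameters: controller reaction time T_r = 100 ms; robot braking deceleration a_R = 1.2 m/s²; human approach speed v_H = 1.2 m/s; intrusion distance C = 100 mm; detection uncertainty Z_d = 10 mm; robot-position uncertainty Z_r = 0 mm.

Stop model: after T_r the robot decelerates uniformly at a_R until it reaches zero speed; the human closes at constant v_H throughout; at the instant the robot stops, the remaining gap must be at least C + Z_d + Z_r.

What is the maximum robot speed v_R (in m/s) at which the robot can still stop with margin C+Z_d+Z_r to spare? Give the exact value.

v_R_max = 1 m/s = 1.0000 m/s

at the boundary: (5/12)·v² + (11/10)·v + (-91/60) = 0
  disc = (11/10)² − 4·(5/12)·(-91/60) = 841/225 ; √disc = 29/15
  v_R = (−(11/10) + 29/15) / (2·(5/12)) = 1 m/s
check:
braking lasts T_s = 1/(6/5) = 0.8333 s
reaction-phase robot travel = 1.0000·0.1000 = 0.1000 m
braking distance = 1.0000²/(2·1.2000) = 0.4167 m
human closes 1.2000·0.9333 = 1.1200 m
C+Z_d+Z_r = 0.1000+0.0100+0.0000 = 0.1100 m
sum ≈ 0.1000+0.4167+1.1200+0.1100 ≈ 1.7467 m = S ✓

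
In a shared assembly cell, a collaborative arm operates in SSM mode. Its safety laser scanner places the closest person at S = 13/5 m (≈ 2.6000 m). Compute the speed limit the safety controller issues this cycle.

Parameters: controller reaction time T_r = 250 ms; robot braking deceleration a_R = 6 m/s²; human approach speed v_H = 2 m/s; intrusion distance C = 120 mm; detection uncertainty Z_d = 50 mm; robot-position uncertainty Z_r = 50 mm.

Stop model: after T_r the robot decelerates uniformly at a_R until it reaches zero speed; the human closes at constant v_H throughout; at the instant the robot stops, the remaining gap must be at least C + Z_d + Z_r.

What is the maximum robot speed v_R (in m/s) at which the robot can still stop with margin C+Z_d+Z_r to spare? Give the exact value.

quadratic (1/12)·v² + (7/12)·v + (-47/25) = 0
  disc = (7/12)² − 4·(1/12)·(-47/25) = 3481/3600 ; √disc = 59/60
  v_R = (−(7/12) + 59/60) / (2·(1/12)) = 12/5 m/s
check:
braking lasts T_s = (12/5)/6 = 0.4000 s
robot in T_r: 2.4000·0.2500 = 0.6000 m
braking distance = 2.4000²/(2·6.0000) = 0.4800 m
person approaches 2.0000·(0.2500+0.4000) = 1.3000 m
C+Z_d+Z_r = 0.1200+0.0500+0.0500 = 0.2200 m
sum ≈ 0.6000+0.4800+1.3000+0.2200 ≈ 2.6000 m = S ✓

v_R_max = 12/5 m/s = 2.4000 m/s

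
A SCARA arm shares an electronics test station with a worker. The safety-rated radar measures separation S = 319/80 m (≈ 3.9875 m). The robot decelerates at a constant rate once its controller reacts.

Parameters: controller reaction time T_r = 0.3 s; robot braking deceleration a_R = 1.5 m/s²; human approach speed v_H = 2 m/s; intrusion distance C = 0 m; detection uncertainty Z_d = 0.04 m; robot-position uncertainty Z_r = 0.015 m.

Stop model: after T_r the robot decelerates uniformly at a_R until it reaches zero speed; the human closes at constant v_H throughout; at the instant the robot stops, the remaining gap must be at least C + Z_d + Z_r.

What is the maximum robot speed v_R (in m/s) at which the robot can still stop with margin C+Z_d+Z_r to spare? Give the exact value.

v_R_max = 31/20 m/s = 1.5500 m/s

collect terms ⇒ (1/3)·v_R² + (49/30)·v_R + (-1333/400) = 0
  disc = (49/30)² − 4·(1/3)·(-1333/400) = 64/9 ; √disc = 8/3
  v_R = (−(49/30) + 8/3) / (2·(1/3)) = 31/20 m/s
check:
stop time T_s = (31/20)/(3/2) = 1.0333 s
reaction-phase robot travel = 1.5500·0.3000 = 0.4650 m
braking distance = 1.5500²/(2·1.5000) = 0.8008 m
human over T_r+T_s: 2.0000·(0.3000+1.0333) = 2.6667 m
margins: 0.0000+0.0400+0.0150 = 0.0550 m
sum ≈ 0.4650+0.8008+2.6667+0.0550 ≈ 3.9875 m = S ✓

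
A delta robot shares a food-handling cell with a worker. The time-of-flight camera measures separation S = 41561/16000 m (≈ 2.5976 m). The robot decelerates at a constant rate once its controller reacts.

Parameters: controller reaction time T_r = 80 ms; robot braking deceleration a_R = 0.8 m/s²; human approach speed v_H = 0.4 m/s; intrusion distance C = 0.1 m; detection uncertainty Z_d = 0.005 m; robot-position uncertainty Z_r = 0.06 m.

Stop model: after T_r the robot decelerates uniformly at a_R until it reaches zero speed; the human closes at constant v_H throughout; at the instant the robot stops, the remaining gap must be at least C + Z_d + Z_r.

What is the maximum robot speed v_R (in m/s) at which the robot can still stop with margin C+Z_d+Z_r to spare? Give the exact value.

v_R_max = 31/20 m/s = 1.5500 m/s

quadratic (5/8)·v² + (29/50)·v + (-38409/16000) = 0
  disc = (29/50)² − 4·(5/8)·(-38409/16000) = 1014049/160000 ; √disc = 1007/400
  v_R = (−(29/50) + 1007/400) / (2·(5/8)) = 31/20 m/s
check:
braking lasts T_s = (31/20)/(4/5) = 1.9375 s
reaction-phase robot travel = 1.5500·0.0800 = 0.1240 m
braking distance = 1.5500²/(2·0.8000) = 1.5016 m
human over T_r+T_s: 0.4000·(0.0800+1.9375) = 0.8070 m
C+Z_d+Z_r = 0.1000+0.0050+0.0600 = 0.1650 m
sum ≈ 0.1240+1.5016+0.8070+0.1650 ≈ 2.5976 m = S ✓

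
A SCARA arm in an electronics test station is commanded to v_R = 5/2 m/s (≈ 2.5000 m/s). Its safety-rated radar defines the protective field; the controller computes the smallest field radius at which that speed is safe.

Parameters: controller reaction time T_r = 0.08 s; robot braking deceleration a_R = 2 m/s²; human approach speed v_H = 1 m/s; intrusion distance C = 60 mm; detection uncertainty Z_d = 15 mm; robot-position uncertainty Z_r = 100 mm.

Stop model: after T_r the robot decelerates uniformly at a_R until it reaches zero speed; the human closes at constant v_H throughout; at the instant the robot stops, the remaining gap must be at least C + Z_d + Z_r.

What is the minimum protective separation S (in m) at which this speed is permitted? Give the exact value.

braking lasts T_s = (5/2)/2 = 1.2500 s
reaction-phase robot travel = 2.5000·0.0800 = 0.2000 m
robot under decel: 2.5000²/(2·2.0000) = 1.5625 m
human closes 1.0000·1.3300 = 1.3300 m
margins: 0.0600+0.0150+0.1000 = 0.1750 m
S_min ≈ 0.2000+1.5625+1.3300+0.1750  ⇒  S_min = 1307/400 m

S_min = 1307/400 m = 3.2675 m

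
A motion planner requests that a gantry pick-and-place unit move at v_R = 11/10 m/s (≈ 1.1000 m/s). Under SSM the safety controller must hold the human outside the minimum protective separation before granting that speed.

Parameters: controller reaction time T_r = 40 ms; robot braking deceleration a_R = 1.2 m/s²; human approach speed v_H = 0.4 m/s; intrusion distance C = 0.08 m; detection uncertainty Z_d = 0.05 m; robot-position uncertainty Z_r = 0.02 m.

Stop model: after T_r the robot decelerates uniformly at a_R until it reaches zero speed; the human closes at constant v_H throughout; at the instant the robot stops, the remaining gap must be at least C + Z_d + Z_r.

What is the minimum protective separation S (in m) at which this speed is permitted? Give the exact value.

braking lasts T_s = (11/10)/(6/5) = 0.9167 s
reaction-phase robot travel = 1.1000·0.0400 = 0.0440 m
robot under decel: 1.1000²/(2·1.2000) = 0.5042 m
human closes 0.4000·0.9567 = 0.3827 m
residual clearance needed = 0.0800+0.0500+0.0200 = 0.1500 m
S_min ≈ 0.0440+0.5042+0.3827+0.1500  ⇒  S_min = 1297/1200 m

S_min = 1297/1200 m = 1.0808 m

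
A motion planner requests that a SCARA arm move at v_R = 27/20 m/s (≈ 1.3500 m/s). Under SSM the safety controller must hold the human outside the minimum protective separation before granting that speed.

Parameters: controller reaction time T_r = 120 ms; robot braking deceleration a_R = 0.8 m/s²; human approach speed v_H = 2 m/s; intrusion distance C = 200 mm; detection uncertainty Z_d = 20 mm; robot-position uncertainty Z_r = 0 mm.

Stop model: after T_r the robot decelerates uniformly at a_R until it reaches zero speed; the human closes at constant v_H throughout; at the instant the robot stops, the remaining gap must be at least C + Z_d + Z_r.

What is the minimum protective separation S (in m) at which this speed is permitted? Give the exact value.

S_min = 82177/16000 m = 5.1361 m

stop time T_s = (27/20)/(4/5) = 1.6875 s
robot covers v_R·T_r = 1.3500·0.1200 = 0.1620 m before braking
robot covers 1.3500·1.6875 − ½·0.8000·1.6875² = 1.1391 m while stopping
human over T_r+T_s: 2.0000·(0.1200+1.6875) = 3.6150 m
margins: 0.2000+0.0200+0.0000 = 0.2200 m
S_min ≈ 0.1620+1.1391+3.6150+0.2200  ⇒  S_min = 82177/16000 m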